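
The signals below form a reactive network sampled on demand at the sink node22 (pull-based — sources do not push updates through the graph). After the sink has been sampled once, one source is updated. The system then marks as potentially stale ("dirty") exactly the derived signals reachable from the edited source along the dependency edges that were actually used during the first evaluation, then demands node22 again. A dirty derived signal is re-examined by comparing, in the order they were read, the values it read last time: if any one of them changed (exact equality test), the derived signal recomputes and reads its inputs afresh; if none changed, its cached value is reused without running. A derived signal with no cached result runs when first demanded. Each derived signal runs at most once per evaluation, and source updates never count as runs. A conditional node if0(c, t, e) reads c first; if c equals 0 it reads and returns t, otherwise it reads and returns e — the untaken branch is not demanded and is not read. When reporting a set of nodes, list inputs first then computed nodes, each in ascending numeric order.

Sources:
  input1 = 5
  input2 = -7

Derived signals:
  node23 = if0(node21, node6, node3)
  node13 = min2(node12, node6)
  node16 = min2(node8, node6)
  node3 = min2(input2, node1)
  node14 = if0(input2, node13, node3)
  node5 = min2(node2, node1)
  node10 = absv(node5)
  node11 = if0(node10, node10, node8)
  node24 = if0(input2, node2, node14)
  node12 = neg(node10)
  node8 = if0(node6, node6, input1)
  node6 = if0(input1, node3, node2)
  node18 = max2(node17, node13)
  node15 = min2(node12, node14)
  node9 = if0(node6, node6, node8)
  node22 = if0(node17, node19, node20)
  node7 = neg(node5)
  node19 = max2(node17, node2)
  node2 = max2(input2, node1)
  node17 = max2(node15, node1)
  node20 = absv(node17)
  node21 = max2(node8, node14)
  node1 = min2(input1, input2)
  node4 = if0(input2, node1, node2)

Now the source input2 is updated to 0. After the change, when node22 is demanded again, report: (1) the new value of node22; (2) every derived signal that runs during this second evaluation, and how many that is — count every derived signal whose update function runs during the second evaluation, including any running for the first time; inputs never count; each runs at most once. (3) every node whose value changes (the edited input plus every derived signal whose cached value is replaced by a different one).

Initial pass — values computed on the first demand:
  node1 = min2(5, -7) = -7
  node2 = max2(-7, -7) = -7
  node3 = min2(-7, -7) = -7
  node5 = min2(-7, -7) = -7
  node10 = absv(-7) = 7
  node12 = neg(7) = -7
  node14 = if0(input2=-7 -> else branch node3) = -7
  node15 = min2(-7, -7) = -7
  node17 = max2(-7, -7) = -7
  node20 = absv(-7) = 7
  node22 = if0(node17=-7 -> else branch node20) = 7

Second demand — change propagation:
  node1: re-runs because input2 -7->0; new result 0.
  node2: re-runs because input2 -7->0; node1 -7->0; new result 0.
  node3: dirty yet unreached — the second evaluation never asks for it.
  node5: re-runs because node2 -7->0; node1 -7->0; new result 0.
  node6: newly demanded (no cache) — executes and yields 0.
  node10: re-runs because node5 -7->0; new result 0.
  node12: re-runs because node10 7->0; new result 0.
  node13: newly demanded (no cache) — executes and yields 0.
  node14: re-runs because input2 -7->0; new result 0.
  node15: re-runs because node12 -7->0; node14 -7->0; new result 0.
  node17: re-runs because node15 -7->0; node1 -7->0; new result 0.
  node19: newly demanded (no cache) — executes and yields 0.
  node20: dirty yet unreached — the second evaluation never asks for it.
  node22: re-runs because node17 -7->0; new result 0.

The important point: the flipped condition redirects demand; node3, node20 are left stale, never re-checked.

node22 now evaluates to 0.
Run set: node1, node2, node5, node6, node10, node12, node13, node14, node15, node17, node19, node22 (12 run).
Changed values: input2, node1, node2, node5, node10, node12, node14, node15, node17, node22.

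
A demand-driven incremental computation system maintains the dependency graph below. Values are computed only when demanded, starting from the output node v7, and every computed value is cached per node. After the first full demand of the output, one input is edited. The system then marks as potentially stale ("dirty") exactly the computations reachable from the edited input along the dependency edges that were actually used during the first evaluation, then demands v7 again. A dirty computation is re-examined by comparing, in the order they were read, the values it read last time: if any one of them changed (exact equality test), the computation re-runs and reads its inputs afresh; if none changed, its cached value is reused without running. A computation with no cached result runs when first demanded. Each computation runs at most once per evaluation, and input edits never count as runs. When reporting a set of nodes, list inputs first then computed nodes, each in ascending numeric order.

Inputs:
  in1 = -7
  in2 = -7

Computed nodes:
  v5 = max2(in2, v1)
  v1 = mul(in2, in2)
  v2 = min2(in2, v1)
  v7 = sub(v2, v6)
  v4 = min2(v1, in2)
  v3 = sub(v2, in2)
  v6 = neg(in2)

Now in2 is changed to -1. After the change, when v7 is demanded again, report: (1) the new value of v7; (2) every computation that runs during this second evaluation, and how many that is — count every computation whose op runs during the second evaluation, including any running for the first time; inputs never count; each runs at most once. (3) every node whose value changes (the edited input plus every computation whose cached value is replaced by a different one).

New value of v7: -2.
Computations that run: v1, v2, v6, v7 — 4 in total.
Values that change: in2, v1, v2, v6, v7.

First evaluation (everything demanded from the output):
  v1 = mul(-7, -7) = 49
  v2 = min2(-7, 49) = -7
  v6 = neg(-7) = 7
  v7 = sub(-7, 7) = -14

Propagation after the edit:
  v1: runs — in2 -7->-1; in2 -7->-1; result 1.
  v2: runs — in2 -7->-1; v1 49->1; result -1.
  v6: runs — in2 -7->-1; result 1.
  v7: runs — v2 -7->-1; v6 7->1; result -2.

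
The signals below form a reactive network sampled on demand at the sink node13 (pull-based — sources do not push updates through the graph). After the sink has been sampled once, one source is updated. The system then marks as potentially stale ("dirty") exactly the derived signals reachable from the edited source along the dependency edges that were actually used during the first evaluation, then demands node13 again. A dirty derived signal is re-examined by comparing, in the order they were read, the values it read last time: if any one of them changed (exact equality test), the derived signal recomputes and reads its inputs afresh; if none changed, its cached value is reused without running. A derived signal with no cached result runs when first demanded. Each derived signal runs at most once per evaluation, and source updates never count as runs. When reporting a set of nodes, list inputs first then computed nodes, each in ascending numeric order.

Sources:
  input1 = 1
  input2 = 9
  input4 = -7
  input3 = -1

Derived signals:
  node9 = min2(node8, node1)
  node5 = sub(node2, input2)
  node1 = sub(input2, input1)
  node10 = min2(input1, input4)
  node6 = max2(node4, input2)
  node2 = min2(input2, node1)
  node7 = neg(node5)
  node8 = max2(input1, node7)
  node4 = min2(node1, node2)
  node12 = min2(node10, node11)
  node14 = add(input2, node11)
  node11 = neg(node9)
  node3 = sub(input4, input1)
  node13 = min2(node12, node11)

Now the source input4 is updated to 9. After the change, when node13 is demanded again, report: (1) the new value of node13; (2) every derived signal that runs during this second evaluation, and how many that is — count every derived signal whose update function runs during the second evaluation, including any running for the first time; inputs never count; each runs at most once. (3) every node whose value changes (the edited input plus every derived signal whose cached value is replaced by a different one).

node13 now evaluates to -1.
Run set: node10, node12, node13 (3 run).
Changed values: input4, node10, node12, node13.

Initial pass — values computed on the first demand:
  node1 = sub(9, 1) = 8
  node2 = min2(9, 8) = 8
  node5 = sub(8, 9) = -1
  node7 = neg(-1) = 1
  node8 = max2(1, 1) = 1
  node9 = min2(1, 8) = 1
  node10 = min2(1, -7) = -7
  node11 = neg(1) = -1
  node12 = min2(-7, -1) = -7
  node13 = min2(-7, -1) = -7

Second demand — change propagation:
  node10: re-runs because input4 -7->9; new result 1.
  node12: re-runs because node10 -7->1; new result -1.
  node13: re-runs because node12 -7->-1; new result -1.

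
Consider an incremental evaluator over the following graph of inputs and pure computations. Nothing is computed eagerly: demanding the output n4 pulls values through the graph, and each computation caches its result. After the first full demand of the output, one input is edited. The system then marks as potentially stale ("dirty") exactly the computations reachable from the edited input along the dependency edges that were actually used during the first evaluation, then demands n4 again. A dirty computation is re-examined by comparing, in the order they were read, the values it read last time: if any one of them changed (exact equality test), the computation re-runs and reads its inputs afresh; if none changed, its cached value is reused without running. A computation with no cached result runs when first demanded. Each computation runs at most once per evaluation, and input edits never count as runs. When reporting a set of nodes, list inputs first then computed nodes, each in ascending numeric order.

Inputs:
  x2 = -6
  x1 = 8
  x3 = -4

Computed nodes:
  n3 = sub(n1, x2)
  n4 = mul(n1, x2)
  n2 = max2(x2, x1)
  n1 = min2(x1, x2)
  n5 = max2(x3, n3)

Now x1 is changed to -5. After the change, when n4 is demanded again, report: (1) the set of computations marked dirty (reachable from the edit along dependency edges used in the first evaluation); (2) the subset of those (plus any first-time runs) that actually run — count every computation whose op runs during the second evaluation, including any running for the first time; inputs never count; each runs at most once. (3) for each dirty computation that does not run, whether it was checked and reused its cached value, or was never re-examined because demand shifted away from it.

Dirty set: n1, n4.
Run set: n1 (1 run).
Re-examined without running (cache reused): n4.
The important point: n1 recomputes to an identical value, and the output ends up unchanged.

Initial pass — values computed on the first demand:
  n1 = min2(8, -6) = -6
  n4 = mul(-6, -6) = 36

Second demand — change propagation:
  n1: re-runs because x1 8->-5; new result -6 (unchanged).
  n4: re-examined; everything it read last time is the same (n1 unchanged, x2 unchanged) — cache 36 kept, no run.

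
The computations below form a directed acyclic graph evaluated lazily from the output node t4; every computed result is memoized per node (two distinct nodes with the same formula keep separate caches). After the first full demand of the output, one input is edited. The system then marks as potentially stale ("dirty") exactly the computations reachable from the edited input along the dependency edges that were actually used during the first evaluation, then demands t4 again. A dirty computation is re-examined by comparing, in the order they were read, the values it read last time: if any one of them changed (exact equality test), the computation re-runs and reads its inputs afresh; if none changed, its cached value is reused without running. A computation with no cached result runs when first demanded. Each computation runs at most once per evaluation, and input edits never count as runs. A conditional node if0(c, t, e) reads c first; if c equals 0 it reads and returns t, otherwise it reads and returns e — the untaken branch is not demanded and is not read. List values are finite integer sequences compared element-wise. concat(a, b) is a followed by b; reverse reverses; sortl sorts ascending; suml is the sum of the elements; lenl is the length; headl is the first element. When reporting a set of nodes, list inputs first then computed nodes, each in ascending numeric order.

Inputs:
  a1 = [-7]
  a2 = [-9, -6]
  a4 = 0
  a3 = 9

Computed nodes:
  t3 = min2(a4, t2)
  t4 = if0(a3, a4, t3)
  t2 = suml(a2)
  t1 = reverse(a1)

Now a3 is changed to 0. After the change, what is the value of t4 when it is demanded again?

Demanding t4 again yields 0.

First demand of the output computes:
  t2 = suml([-9, -6]) = -15
  t3 = min2(0, -15) = -15
  t4 = if0(a3=9 -> else branch t3) = -15

After the edit, cleaning proceeds:
  t4: a read changed (a3 9->0) — executes, giving 0.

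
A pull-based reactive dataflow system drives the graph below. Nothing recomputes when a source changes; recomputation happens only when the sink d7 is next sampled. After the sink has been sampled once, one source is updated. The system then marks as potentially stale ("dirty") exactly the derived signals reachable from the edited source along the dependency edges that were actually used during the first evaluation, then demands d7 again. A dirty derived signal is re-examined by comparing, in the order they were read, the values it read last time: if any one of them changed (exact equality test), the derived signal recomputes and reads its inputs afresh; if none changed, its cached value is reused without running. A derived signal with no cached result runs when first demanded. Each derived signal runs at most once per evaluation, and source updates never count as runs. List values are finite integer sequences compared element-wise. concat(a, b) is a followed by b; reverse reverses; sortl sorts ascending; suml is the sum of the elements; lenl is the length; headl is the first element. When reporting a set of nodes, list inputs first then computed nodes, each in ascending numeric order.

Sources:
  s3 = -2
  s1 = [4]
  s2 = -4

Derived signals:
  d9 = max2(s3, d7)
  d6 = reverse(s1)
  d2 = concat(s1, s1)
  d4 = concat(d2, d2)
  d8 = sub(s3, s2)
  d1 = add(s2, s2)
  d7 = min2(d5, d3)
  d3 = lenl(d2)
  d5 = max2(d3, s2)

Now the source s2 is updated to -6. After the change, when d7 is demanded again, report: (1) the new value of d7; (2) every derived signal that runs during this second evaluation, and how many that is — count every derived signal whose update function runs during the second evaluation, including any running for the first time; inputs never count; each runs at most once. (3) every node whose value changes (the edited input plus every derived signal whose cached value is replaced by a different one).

First evaluation (everything demanded from the output):
  d2 = concat([4], [4]) = [4, 4]
  d3 = lenl([4, 4]) = 2
  d5 = max2(2, -4) = 2
  d7 = min2(2, 2) = 2

Propagation after the edit:
  d5: runs — s2 -4->-6; result 2 (same value as before).
  d7: checked — values it read are unchanged (d5 unchanged, d3 unchanged); reused cached 2 without running.

Key observation: the change is absorbed at d5 — it re-runs but produces the same value, and the output's value is unchanged.

New value of d7: 2.
Derived signals that run: d5 — 1 in total.
Values that change: s2.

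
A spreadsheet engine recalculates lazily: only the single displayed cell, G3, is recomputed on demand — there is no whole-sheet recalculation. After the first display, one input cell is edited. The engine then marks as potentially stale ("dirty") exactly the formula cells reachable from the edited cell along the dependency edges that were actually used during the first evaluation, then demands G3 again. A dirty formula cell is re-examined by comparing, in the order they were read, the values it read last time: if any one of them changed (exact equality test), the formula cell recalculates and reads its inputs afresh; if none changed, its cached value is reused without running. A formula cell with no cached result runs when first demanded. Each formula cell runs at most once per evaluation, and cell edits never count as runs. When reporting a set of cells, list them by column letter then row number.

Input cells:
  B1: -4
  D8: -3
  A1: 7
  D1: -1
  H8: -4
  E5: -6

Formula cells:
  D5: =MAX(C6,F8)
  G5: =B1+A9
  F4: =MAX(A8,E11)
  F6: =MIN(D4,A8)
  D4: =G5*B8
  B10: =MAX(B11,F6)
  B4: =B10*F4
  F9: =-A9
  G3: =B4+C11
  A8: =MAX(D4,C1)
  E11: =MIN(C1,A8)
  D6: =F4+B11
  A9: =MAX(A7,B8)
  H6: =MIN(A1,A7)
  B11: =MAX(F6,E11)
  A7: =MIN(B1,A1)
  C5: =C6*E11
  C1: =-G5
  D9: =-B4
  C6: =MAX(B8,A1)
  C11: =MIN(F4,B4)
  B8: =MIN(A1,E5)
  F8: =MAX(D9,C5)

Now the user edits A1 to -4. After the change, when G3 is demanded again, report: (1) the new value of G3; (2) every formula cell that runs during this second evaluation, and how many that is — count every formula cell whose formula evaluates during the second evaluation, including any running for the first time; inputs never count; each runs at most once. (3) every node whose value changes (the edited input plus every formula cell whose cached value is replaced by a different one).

New value of G3: 2352.
Formula cells that run: A7, B8 — 2 in total.
Values that change: A1.
Key observation: the cutoff stops propagation at A9 — its inputs' values are unchanged, so it reuses its cache.

First evaluation (everything demanded from the output):
  A7 = MIN(-4, 7) = -4
  B8 = MIN(7, -6) = -6
  A9 = MAX(-4, -6) = -4
  G5 = -4 + -4 = -8
  C1 = -(-8) = 8
  D4 = -8 * -6 = 48
  A8 = MAX(48, 8) = 48
  E11 = MIN(8, 48) = 8
  F4 = MAX(48, 8) = 48
  F6 = MIN(48, 48) = 48
  B11 = MAX(48, 8) = 48
  B10 = MAX(48, 48) = 48
  B4 = 48 * 48 = 2304
  C11 = MIN(48, 2304) = 48
  G3 = 2304 + 48 = 2352

Propagation after the edit:
  A7: runs — A1 7->-4; result -4 (same value as before).
  B8: runs — A1 7->-4; result -6 (same value as before).
  A9: checked — values it read are unchanged (A7 unchanged, B8 unchanged); reused cached -4 without running.
  G5: checked — values it read are unchanged (B1 unchanged, A9 unchanged); reused cached -8 without running.
  C1: checked — values it read are unchanged (G5 unchanged); reused cached 8 without running.
  D4: checked — values it read are unchanged (G5 unchanged, B8 unchanged); reused cached 48 without running.
  A8: checked — values it read are unchanged (D4 unchanged, C1 unchanged); reused cached 48 without running.
  E11: checked — values it read are unchanged (C1 unchanged, A8 unchanged); reused cached 8 without running.
  F4: checked — values it read are unchanged (A8 unchanged, E11 unchanged); reused cached 48 without running.
  F6: checked — values it read are unchanged (D4 unchanged, A8 unchanged); reused cached 48 without running.
  B11: checked — values it read are unchanged (F6 unchanged, E11 unchanged); reused cached 48 without running.
  B10: checked — values it read are unchanged (B11 unchanged, F6 unchanged); reused cached 48 without running.
  B4: checked — values it read are unchanged (B10 unchanged, F4 unchanged); reused cached 2304 without running.
  C11: checked — values it read are unchanged (F4 unchanged, B4 unchanged); reused cached 48 without running.
  G3: checked — values it read are unchanged (B4 unchanged, C11 unchanged); reused cached 2352 without running.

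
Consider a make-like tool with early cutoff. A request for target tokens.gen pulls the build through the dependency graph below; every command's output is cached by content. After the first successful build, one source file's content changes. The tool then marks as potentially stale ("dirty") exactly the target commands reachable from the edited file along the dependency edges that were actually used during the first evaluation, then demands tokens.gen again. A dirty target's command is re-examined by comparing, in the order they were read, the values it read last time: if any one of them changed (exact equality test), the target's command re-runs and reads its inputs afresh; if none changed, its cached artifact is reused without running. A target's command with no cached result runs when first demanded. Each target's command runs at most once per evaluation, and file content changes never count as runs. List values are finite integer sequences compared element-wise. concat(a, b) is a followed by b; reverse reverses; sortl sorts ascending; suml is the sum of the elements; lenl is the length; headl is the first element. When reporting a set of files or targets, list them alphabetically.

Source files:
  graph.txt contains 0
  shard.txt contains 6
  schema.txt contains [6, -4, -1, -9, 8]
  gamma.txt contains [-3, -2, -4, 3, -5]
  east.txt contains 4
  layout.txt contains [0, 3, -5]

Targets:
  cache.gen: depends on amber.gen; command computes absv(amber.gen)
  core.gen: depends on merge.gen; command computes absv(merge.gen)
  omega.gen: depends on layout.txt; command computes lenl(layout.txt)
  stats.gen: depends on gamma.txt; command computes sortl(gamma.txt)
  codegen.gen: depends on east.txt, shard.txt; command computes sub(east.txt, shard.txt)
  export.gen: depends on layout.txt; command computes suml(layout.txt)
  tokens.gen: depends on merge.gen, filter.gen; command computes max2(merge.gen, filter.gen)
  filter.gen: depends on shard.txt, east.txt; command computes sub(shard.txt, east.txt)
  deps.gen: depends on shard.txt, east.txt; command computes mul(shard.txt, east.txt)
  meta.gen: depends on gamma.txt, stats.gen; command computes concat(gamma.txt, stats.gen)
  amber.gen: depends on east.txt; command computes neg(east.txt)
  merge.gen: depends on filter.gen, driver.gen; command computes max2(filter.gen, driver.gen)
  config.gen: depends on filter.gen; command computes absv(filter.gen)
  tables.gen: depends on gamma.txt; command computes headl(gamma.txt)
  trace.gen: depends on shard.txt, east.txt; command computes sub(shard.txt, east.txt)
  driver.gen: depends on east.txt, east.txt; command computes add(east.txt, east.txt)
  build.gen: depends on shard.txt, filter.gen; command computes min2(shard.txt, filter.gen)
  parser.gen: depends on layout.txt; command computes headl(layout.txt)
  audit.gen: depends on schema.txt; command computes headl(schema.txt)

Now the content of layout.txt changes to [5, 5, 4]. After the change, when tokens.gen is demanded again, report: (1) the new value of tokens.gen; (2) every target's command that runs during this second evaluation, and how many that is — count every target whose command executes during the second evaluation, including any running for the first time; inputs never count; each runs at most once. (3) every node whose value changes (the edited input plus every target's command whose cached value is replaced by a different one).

Demanding tokens.gen again yields 8.
0 target commands run: none.
The nodes whose values change: layout.txt.
Note the shortcut — layout.txt feeds only undemanded nodes, so no recomputation happens.

First demand of the output computes:
  driver.gen = add(4, 4) = 8
  filter.gen = sub(6, 4) = 2
  merge.gen = max2(2, 8) = 8
  tokens.gen = max2(8, 2) = 8

After the edit, cleaning proceeds:
  layout.txt only reaches undemanded nodes; the second demand re-runs nothing.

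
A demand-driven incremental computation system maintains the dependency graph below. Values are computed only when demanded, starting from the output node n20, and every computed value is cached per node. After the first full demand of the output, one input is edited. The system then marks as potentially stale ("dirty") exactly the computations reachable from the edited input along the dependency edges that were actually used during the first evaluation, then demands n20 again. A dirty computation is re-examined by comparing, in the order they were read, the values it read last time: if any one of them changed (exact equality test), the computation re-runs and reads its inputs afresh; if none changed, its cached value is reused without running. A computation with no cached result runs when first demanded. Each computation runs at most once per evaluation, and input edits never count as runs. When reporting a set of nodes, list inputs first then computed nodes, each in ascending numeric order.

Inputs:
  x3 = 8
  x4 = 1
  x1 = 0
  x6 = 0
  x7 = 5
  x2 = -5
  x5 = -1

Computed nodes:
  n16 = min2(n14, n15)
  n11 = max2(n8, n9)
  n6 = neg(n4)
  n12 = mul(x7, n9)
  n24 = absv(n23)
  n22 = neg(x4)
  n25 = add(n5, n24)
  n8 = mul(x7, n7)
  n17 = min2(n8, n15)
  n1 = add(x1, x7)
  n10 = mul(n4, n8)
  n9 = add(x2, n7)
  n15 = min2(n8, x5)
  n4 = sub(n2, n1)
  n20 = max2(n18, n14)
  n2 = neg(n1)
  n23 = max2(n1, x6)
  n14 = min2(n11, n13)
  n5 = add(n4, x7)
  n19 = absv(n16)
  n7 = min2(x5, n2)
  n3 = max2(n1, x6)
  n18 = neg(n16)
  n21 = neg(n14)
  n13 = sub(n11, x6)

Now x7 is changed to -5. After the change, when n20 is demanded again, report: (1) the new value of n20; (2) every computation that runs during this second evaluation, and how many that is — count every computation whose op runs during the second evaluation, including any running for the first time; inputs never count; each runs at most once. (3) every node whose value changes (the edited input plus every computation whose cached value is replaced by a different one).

First evaluation (everything demanded from the output):
  n1 = add(0, 5) = 5
  n2 = neg(5) = -5
  n7 = min2(-1, -5) = -5
  n8 = mul(5, -5) = -25
  n9 = add(-5, -5) = -10
  n11 = max2(-25, -10) = -10
  n13 = sub(-10, 0) = -10
  n14 = min2(-10, -10) = -10
  n15 = min2(-25, -1) = -25
  n16 = min2(-10, -25) = -25
  n18 = neg(-25) = 25
  n20 = max2(25, -10) = 25

Propagation after the edit:
  n1: runs — x7 5->-5; result -5.
  n2: runs — n1 5->-5; result 5.
  n7: runs — n2 -5->5; result -1.
  n8: runs — x7 5->-5; n7 -5->-1; result 5.
  n9: runs — n7 -5->-1; result -6.
  n11: runs — n8 -25->5; n9 -10->-6; result 5.
  n13: runs — n11 -10->5; result 5.
  n14: runs — n11 -10->5; n13 -10->5; result 5.
  n15: runs — n8 -25->5; result -1.
  n16: runs — n14 -10->5; n15 -25->-1; result -1.
  n18: runs — n16 -25->-1; result 1.
  n20: runs — n18 25->1; n14 -10->5; result 5.

New value of n20: 5.
Computations that run: n1, n2, n7, n8, n9, n11, n13, n14, n15, n16, n18, n20 — 12 in total.
Values that change: x7, n1, n2, n7, n8, n9, n11, n13, n14, n15, n16, n18, n20.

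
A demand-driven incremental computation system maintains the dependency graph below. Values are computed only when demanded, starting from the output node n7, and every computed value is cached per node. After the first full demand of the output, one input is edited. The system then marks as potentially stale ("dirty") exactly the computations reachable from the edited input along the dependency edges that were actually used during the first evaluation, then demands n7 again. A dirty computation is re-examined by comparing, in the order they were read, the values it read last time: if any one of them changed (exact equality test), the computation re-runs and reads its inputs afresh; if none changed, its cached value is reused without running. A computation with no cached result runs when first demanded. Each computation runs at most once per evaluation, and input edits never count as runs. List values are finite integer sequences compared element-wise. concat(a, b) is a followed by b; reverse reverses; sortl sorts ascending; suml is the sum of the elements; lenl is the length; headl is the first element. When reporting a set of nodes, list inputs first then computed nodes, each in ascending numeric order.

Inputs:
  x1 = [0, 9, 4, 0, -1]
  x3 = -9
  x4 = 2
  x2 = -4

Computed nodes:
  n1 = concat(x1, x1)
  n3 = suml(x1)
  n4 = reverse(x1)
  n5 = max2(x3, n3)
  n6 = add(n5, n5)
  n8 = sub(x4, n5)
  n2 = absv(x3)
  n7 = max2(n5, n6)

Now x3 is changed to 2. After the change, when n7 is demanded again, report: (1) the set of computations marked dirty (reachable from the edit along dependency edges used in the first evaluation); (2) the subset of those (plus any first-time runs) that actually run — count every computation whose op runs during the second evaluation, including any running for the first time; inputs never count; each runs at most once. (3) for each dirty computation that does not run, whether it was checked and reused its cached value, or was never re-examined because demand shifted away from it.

Marked dirty: n5, n6, n7.
Computations that run: n5 — 1 in total.
Checked but reused from cache: n6, n7.
Key observation: the change is absorbed at n5 — it re-runs but produces the same value, and the output's value is unchanged.

First evaluation (everything demanded from the output):
  n3 = suml([0, 9, 4, 0, -1]) = 12
  n5 = max2(-9, 12) = 12
  n6 = add(12, 12) = 24
  n7 = max2(12, 24) = 24

Propagation after the edit:
  n5: runs — x3 -9->2; result 12 (same value as before).
  n6: checked — values it read are unchanged (n5 unchanged, n5 unchanged); reused cached 24 without running.
  n7: checked — values it read are unchanged (n5 unchanged, n6 unchanged); reused cached 24 without running.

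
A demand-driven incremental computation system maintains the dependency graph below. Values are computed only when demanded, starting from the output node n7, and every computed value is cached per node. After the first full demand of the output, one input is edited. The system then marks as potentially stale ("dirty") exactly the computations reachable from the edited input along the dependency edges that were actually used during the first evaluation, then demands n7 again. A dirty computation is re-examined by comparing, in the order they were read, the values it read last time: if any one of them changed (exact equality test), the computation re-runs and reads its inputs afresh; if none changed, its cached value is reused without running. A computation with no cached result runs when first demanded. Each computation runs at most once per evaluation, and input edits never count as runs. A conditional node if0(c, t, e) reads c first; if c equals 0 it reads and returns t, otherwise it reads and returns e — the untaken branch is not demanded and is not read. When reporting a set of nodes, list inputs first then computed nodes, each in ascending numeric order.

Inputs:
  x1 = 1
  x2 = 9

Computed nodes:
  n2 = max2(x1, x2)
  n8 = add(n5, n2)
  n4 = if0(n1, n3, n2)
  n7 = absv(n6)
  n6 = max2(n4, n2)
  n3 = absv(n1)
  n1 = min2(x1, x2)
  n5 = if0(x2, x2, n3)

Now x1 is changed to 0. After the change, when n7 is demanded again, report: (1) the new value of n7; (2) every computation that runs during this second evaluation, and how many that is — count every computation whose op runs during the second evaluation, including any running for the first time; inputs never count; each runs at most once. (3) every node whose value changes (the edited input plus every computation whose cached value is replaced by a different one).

New value of n7: 9.
Computations that run: n1, n2, n3, n4, n6 — 5 in total.
Values that change: x1, n1, n4.
Key observation: a condition flipped, so demand reaches new nodes — n3 runs for the first time.

First evaluation (everything demanded from the output):
  n1 = min2(1, 9) = 1
  n2 = max2(1, 9) = 9
  n4 = if0(n1=1 -> else branch n2) = 9
  n6 = max2(9, 9) = 9
  n7 = absv(9) = 9

Propagation after the edit:
  n1: runs — x1 1->0; result 0.
  n2: runs — x1 1->0; result 9 (same value as before).
  n3: demanded for the first time — runs, produces 0.
  n4: runs — n1 1->0; result 0.
  n6: runs — n4 9->0; result 9 (same value as before).
  n7: checked — values it read are unchanged (n6 unchanged); reused cached 9 without running.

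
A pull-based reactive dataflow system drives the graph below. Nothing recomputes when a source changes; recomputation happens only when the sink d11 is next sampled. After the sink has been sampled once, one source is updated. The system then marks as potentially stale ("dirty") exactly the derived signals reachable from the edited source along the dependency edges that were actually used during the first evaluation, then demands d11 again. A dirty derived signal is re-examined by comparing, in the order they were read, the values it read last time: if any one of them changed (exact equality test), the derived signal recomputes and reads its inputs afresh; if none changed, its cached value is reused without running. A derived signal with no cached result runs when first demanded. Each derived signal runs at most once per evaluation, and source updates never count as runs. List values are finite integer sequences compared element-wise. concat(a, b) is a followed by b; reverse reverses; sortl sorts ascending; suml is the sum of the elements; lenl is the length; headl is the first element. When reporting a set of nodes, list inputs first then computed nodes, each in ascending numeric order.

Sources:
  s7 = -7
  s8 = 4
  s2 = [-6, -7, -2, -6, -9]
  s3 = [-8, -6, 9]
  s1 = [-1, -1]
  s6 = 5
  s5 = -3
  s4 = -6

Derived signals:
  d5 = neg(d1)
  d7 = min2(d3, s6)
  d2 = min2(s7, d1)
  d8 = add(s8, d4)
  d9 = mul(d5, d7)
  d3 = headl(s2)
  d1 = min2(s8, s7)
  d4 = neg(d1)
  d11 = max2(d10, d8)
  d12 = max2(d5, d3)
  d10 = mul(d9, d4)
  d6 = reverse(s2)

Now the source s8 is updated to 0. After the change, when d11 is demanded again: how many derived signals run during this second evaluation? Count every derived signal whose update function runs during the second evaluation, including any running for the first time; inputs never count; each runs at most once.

First evaluation (everything demanded from the output):
  d1 = min2(4, -7) = -7
  d3 = headl([-6, -7, -2, -6, -9]) = -6
  d4 = neg(-7) = 7
  d5 = neg(-7) = 7
  d7 = min2(-6, 5) = -6
  d8 = add(4, 7) = 11
  d9 = mul(7, -6) = -42
  d10 = mul(-42, 7) = -294
  d11 = max2(-294, 11) = 11

Propagation after the edit:
  d1: runs — s8 4->0; result -7 (same value as before).
  d4: checked — values it read are unchanged (d1 unchanged); reused cached 7 without running.
  d5: checked — values it read are unchanged (d1 unchanged); reused cached 7 without running.
  d8: runs — s8 4->0; result 7.
  d9: checked — values it read are unchanged (d5 unchanged, d7 unchanged); reused cached -42 without running.
  d10: checked — values it read are unchanged (d9 unchanged, d4 unchanged); reused cached -294 without running.
  d11: runs — d8 11->7; result 7.

Key observation: the cutoff stops propagation at d4 — its inputs' values are unchanged, so it reuses its cache.

Derived signals that run: d1, d8, d11 — 3 in total.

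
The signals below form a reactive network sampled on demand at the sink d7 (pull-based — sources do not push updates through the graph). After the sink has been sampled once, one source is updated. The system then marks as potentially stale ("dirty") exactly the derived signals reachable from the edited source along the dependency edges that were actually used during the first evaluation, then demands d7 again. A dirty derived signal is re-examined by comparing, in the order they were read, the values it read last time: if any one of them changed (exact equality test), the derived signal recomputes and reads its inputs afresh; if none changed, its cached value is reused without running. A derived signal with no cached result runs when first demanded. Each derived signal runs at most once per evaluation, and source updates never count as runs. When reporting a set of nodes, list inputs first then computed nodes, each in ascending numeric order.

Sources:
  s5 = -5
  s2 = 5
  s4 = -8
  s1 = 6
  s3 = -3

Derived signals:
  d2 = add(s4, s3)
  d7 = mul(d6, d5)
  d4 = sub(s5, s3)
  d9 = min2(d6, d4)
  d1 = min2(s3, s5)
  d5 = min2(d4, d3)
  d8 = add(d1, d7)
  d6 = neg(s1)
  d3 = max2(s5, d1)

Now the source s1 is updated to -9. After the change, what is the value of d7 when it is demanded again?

d7 now evaluates to -45.

Initial pass — values computed on the first demand:
  d1 = min2(-3, -5) = -5
  d3 = max2(-5, -5) = -5
  d4 = sub(-5, -3) = -2
  d5 = min2(-2, -5) = -5
  d6 = neg(6) = -6
  d7 = mul(-6, -5) = 30

Second demand — change propagation:
  d6: re-runs because s1 6->-9; new result 9.
  d7: re-runs because d6 -6->9; new result -45.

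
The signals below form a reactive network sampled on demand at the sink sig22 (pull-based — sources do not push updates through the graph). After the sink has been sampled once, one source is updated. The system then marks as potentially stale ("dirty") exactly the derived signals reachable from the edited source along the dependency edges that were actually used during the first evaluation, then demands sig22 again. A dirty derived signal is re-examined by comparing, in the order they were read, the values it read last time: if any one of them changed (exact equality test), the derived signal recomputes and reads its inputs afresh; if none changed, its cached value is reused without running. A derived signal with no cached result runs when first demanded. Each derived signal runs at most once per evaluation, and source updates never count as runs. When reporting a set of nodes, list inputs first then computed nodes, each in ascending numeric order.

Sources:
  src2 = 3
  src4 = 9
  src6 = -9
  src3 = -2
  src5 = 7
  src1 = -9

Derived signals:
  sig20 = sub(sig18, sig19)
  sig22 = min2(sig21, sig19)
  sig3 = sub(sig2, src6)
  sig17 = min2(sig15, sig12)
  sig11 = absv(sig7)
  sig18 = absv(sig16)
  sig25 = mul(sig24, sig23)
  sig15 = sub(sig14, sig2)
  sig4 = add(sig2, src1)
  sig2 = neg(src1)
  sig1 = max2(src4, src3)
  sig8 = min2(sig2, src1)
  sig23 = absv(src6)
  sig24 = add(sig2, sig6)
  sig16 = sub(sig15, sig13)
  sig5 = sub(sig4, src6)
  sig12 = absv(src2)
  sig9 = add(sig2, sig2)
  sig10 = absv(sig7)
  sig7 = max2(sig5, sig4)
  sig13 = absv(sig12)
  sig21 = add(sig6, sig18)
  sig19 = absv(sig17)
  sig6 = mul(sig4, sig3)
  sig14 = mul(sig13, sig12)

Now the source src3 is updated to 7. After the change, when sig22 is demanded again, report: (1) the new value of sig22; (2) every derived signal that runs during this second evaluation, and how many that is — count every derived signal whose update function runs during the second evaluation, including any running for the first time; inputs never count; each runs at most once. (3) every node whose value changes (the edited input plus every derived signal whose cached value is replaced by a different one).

sig22 now evaluates to 0.
Run set: none (0 run).
Changed values: src3.
The important point: nothing the output needs ever reads src3, so the edit is invisible to it.

Initial pass — values computed on the first demand:
  sig2 = neg(-9) = 9
  sig3 = sub(9, -9) = 18
  sig4 = add(9, -9) = 0
  sig6 = mul(0, 18) = 0
  sig12 = absv(3) = 3
  sig13 = absv(3) = 3
  sig14 = mul(3, 3) = 9
  sig15 = sub(9, 9) = 0
  sig16 = sub(0, 3) = -3
  sig17 = min2(0, 3) = 0
  sig18 = absv(-3) = 3
  sig19 = absv(0) = 0
  sig21 = add(0, 3) = 3
  sig22 = min2(3, 0) = 0

Second demand — change propagation:
  no demanded computation ever read src3, so the edit dirties nothing and nothing runs.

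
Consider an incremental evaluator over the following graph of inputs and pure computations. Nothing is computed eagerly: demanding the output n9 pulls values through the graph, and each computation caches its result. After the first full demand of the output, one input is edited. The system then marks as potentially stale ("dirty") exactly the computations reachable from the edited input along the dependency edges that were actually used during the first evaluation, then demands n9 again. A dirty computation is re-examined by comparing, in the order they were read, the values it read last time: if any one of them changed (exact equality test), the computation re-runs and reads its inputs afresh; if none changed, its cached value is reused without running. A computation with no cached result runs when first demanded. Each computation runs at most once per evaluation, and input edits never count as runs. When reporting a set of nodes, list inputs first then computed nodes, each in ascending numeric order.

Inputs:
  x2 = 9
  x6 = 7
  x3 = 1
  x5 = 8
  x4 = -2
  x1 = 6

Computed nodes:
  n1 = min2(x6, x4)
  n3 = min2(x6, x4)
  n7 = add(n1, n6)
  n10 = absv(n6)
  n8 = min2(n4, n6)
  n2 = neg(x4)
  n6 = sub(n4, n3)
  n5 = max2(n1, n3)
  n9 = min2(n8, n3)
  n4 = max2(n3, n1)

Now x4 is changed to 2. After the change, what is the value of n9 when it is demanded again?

n9 now evaluates to 0.

Initial pass — values computed on the first demand:
  n1 = min2(7, -2) = -2
  n3 = min2(7, -2) = -2
  n4 = max2(-2, -2) = -2
  n6 = sub(-2, -2) = 0
  n8 = min2(-2, 0) = -2
  n9 = min2(-2, -2) = -2

Second demand — change propagation:
  n1: re-runs because x4 -2->2; new result 2.
  n3: re-runs because x4 -2->2; new result 2.
  n4: re-runs because n3 -2->2; n1 -2->2; new result 2.
  n6: re-runs because n4 -2->2; n3 -2->2; new result 0 (unchanged).
  n8: re-runs because n4 -2->2; new result 0.
  n9: re-runs because n8 -2->0; n3 -2->2; new result 0.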